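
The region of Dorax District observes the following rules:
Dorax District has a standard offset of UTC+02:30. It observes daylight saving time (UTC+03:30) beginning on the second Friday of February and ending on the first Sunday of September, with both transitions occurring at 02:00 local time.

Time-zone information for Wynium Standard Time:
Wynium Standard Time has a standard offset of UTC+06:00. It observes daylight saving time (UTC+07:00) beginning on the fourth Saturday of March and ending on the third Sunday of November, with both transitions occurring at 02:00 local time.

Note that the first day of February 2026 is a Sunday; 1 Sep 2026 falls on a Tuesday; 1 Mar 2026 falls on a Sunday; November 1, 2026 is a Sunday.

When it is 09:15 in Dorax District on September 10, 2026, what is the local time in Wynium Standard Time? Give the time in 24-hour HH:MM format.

13:45

1 February 2026 is a Sunday, so the first Friday is February 6 and the second is February 13.
1 September 2026 is a Tuesday, so the first Sunday is September 6.
Daylight saving runs 13 February – 6 September; September 10, 2026 is outside that window, so Dorax District is on standard time at UTC+02:30.
09:15 Dorax District − 2h30m = 06:45 UTC.
1 March 2026 is a Sunday, so the first Saturday is March 7 and the fourth is March 28.
1 November 2026 is a Sunday, so the first Sunday is November 1 and the third is November 15.
At the standard offset (UTC+06:00), 06:45 UTC + 6h = 12:45 Wynium Standard Time standard time.
The standard-time date in Wynium Standard Time, September 10, 2026, lies within the daylight-saving period (28 March – 15 November), so Wynium Standard Time is on daylight time, UTC+07:00.
06:45 UTC + 7h = 13:45 Wynium Standard Time.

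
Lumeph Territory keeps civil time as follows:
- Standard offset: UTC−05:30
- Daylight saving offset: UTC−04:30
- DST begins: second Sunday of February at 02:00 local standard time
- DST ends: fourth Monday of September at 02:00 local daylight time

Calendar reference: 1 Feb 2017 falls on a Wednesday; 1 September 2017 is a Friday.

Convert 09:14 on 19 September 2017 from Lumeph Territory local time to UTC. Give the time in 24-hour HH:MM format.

13:44

1 February 2017 is a Wednesday, so the first Sunday is February 5 and the second is February 12.
1 September 2017 is a Friday, so the first Monday is September 4 and the fourth is September 25.
19 September 2017 falls between 12 February and 25 September, so daylight saving is in effect and Lumeph Territory is at UTC−04:30.
09:14 local + 4h30m = 13:44 UTC.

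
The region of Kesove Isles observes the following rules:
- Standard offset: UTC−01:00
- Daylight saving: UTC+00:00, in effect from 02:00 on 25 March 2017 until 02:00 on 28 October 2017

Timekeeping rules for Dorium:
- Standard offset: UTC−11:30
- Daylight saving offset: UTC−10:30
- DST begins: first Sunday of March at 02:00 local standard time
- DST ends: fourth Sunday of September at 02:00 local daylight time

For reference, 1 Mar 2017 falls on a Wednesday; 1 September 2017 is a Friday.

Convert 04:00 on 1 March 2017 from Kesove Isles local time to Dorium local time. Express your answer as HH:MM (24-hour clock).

17:30

1 March 2017 is outside the daylight-saving period (25 March – 28 October), so Kesove Isles is on standard time, UTC−01:00.
04:00 Kesove Isles + 1h = 05:00 UTC.
1 March 2017 is a Wednesday, so the first Sunday is March 5.
1 September 2017 is a Friday, so the first Sunday is September 3 and the fourth is September 24.
At the standard offset (UTC−11:30), 05:00 UTC − 11h30m = 17:30 Dorium standard time (rolling into the previous day, 28 February 2017).
The standard-time date in Dorium, 28 February 2017, is outside the daylight-saving period (5 March – 24 September), so Dorium is on standard time, UTC−11:30.
05:00 UTC − 11h30m = 17:30 Dorium (rolling into the previous day, 28 February 2017).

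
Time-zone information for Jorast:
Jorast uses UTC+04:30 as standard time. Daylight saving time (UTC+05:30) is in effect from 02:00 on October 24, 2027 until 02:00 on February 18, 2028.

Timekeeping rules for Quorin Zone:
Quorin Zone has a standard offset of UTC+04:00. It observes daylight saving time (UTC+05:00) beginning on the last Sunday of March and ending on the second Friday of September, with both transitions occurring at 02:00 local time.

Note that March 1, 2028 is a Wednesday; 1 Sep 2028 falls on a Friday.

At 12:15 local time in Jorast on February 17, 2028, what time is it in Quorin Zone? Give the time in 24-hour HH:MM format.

10:45

February 17, 2028 falls between 24 October 2027 and 18 February 2028, so daylight saving is in effect and Jorast is at UTC+05:30.
12:15 Jorast − 5h30m = 06:45 UTC.
1 March 2028 is a Wednesday, so Sundays fall on 5, 12, 19, 26; the last is March 26.
1 September 2028 is a Friday, so the first Friday is September 1 and the second is September 8.
At the standard offset (UTC+04:00), 06:45 UTC + 4h = 10:45 Quorin Zone standard time.
Daylight saving runs 26 March – 8 September; the standard-time date in Quorin Zone, February 17, 2028, is outside that window, so Quorin Zone is on standard time at UTC+04:00.
06:45 UTC + 4h = 10:45 Quorin Zone.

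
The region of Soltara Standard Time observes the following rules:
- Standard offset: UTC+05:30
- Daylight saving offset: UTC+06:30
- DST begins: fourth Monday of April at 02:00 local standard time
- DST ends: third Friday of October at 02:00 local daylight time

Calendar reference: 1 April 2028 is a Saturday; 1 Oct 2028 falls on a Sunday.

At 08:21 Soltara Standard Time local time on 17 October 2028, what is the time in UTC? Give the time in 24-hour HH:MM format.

01:51

1 April 2028 is a Saturday, so the first Monday is April 3 and the fourth is April 24.
1 October 2028 is a Sunday, so the first Friday is October 6 and the third is October 20.
17 October 2028 falls between 24 April and 20 October, so daylight saving is in effect and Soltara Standard Time is at UTC+06:30.
08:21 local − 6h30m = 01:51 UTC.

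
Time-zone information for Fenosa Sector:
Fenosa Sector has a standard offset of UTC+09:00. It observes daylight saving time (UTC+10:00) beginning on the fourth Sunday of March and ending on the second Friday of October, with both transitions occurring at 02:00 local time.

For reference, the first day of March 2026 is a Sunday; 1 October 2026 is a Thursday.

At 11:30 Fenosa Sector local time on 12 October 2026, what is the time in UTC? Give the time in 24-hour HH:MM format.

1 March 2026 is a Sunday, so the first Sunday is March 1 and the fourth is March 22.
1 October 2026 is a Thursday, so the first Friday is October 2 and the second is October 9.
12 October 2026 is outside the daylight-saving period (22 March – 9 October), so Fenosa Sector is on standard time, UTC+09:00.
11:30 local − 9h = 02:30 UTC.

02:30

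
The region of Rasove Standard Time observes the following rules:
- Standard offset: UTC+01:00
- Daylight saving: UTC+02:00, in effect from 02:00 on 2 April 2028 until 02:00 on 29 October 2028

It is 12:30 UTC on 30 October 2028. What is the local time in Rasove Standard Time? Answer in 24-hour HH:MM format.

At the standard offset (UTC+01:00), 12:30 UTC + 1h = 13:30 Rasove Standard Time standard time.
Daylight saving runs 2 April – 29 October; the standard-time date in Rasove Standard Time, 30 October 2028, is outside that window, so Rasove Standard Time is on standard time at UTC+01:00.
12:30 UTC + 1h = 13:30 local.

13:30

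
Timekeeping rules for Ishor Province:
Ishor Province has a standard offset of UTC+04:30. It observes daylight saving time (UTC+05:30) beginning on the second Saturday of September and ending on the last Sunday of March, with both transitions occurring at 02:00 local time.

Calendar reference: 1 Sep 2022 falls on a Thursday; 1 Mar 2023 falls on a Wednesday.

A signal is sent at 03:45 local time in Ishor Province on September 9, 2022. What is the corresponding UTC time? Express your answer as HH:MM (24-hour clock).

23:15

1 September 2022 is a Thursday, so the first Saturday is September 3 and the second is September 10.
1 March 2023 is a Wednesday, so Sundays fall on 5, 12, 19, 26; the last is March 26.
September 9, 2022 is outside the daylight-saving period (10 September 2022 – 26 March 2023), so Ishor Province is on standard time, UTC+04:30.
03:45 local − 4h30m = 23:15 UTC (rolling into the previous day, 8 September 2022).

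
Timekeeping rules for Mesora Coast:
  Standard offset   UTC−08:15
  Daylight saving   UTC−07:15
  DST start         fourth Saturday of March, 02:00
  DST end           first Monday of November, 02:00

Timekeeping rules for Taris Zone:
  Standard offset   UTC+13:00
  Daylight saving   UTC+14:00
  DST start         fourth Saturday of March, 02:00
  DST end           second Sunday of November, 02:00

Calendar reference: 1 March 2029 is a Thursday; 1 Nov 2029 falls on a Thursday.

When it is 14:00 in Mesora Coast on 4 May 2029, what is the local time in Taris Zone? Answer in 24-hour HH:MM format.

1 March 2029 is a Thursday, so the first Saturday is March 3 and the fourth is March 24.
1 November 2029 is a Thursday, so the first Monday is November 5.
4 May 2029 lies within the daylight-saving period (24 March – 5 November), so Mesora Coast is on daylight time, UTC−07:15.
14:00 Mesora Coast + 7h15m = 21:15 UTC.
1 March 2029 is a Thursday, so the first Saturday is March 3 and the fourth is March 24.
1 November 2029 is a Thursday, so the first Sunday is November 4 and the second is November 11.
At the standard offset (UTC+13:00), 21:15 UTC + 13h = 10:15 Taris Zone standard time (rolling into the next day, 5 May 2029).
The standard-time date in Taris Zone, 5 May 2029, lies within the daylight-saving period (24 March – 11 November), so Taris Zone is on daylight time, UTC+14:00.
21:15 UTC + 14h = 11:15 Taris Zone (rolling into the next day, 5 May 2029).

11:15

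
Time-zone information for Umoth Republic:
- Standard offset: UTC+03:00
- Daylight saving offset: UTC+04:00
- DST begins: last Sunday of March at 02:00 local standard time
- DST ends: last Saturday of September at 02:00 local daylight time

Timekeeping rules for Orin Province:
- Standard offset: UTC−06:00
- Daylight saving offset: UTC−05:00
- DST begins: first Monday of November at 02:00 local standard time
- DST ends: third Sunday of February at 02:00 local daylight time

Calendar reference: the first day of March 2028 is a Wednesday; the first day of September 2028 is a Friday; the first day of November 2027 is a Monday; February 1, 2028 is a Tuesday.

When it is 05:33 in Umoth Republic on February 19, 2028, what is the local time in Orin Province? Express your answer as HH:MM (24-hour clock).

1 March 2028 is a Wednesday, so Sundays fall on 5, 12, 19, 26; the last is March 26.
1 September 2028 is a Friday, so Saturdays fall on 2, 9, 16, 23, 30; the last is September 30.
Daylight saving runs 26 March – 30 September; February 19, 2028 is outside that window, so Umoth Republic is on standard time at UTC+03:00.
05:33 Umoth Republic − 3h = 02:33 UTC.
1 November 2027 is a Monday, so the first Monday is November 1.
1 February 2028 is a Tuesday, so the first Sunday is February 6 and the third is February 20.
At the standard offset (UTC−06:00), 02:33 UTC − 6h = 20:33 Orin Province standard time (rolling into the previous day, 18 February 2028).
The standard-time date in Orin Province, February 18, 2028, falls between 1 November 2027 and 20 February 2028, so daylight saving is in effect and Orin Province is at UTC−05:00.
02:33 UTC − 5h = 21:33 Orin Province (rolling into the previous day, 18 February 2028).

21:33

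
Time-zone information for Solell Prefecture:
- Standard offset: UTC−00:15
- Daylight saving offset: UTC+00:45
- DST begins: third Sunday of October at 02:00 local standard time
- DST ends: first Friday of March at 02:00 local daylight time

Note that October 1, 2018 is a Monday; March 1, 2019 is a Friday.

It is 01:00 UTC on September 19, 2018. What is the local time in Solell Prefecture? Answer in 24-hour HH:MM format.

1 October 2018 is a Monday, so the first Sunday is October 7 and the third is October 21.
1 March 2019 is a Friday, so the first Friday is March 1.
At the standard offset (UTC−00:15), 01:00 UTC − 0h15m = 00:45 Solell Prefecture standard time.
The standard-time date in Solell Prefecture, September 19, 2018, is outside the daylight-saving period (21 October 2018 – 1 March 2019), so Solell Prefecture is on standard time, UTC−00:15.
01:00 UTC − 0h15m = 00:45 local.

00:45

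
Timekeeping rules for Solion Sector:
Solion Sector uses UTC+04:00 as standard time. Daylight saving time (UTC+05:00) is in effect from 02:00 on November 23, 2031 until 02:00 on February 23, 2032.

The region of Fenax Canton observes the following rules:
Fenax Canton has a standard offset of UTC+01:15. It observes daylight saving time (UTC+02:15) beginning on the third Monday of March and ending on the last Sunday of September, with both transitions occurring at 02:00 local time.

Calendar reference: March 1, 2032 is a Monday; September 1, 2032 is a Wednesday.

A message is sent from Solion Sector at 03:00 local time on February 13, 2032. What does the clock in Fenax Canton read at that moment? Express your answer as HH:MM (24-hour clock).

23:15

February 13, 2032 falls between 23 November 2031 and 23 February 2032, so daylight saving is in effect and Solion Sector is at UTC+05:00.
03:00 Solion Sector − 5h = 22:00 UTC (rolling into the previous day, 12 February 2032).
1 March 2032 is a Monday, so the first Monday is March 1 and the third is March 15.
1 September 2032 is a Wednesday, so Sundays fall on 5, 12, 19, 26; the last is September 26.
At the standard offset (UTC+01:15), 22:00 UTC + 1h15m = 23:15 Fenax Canton standard time.
Daylight saving runs 15 March – 26 September; the standard-time date in Fenax Canton, February 12, 2032, is outside that window, so Fenax Canton is on standard time at UTC+01:15.
22:00 UTC + 1h15m = 23:15 Fenax Canton.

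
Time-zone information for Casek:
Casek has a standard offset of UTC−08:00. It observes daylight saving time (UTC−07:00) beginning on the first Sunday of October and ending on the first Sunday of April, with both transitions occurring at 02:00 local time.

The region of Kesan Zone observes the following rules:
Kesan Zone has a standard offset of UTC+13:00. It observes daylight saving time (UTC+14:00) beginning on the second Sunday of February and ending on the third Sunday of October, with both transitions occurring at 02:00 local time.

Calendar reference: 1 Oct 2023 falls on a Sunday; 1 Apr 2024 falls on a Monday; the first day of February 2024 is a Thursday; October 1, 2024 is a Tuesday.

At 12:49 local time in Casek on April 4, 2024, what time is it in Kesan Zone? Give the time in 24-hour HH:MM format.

1 October 2023 is a Sunday, so the first Sunday is October 1.
1 April 2024 is a Monday, so the first Sunday is April 7.
April 4, 2024 falls between 1 October 2023 and 7 April 2024, so daylight saving is in effect and Casek is at UTC−07:00.
12:49 Casek + 7h = 19:49 UTC.
1 February 2024 is a Thursday, so the first Sunday is February 4 and the second is February 11.
1 October 2024 is a Tuesday, so the first Sunday is October 6 and the third is October 20.
At the standard offset (UTC+13:00), 19:49 UTC + 13h = 08:49 Kesan Zone standard time (rolling into the next day, 5 April 2024).
The standard-time date in Kesan Zone, April 5, 2024, falls between 11 February and 20 October, so daylight saving is in effect and Kesan Zone is at UTC+14:00.
19:49 UTC + 14h = 09:49 Kesan Zone (rolling into the next day, 5 April 2024).

09:49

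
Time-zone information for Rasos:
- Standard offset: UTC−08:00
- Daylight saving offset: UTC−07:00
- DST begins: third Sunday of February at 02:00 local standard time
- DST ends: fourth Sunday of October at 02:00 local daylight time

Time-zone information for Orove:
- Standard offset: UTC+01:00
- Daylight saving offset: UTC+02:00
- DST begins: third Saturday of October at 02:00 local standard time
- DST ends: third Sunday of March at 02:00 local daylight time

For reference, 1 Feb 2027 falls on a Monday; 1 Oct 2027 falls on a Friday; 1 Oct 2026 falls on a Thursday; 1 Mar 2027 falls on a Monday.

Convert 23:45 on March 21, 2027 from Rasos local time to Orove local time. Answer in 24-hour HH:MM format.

1 February 2027 is a Monday, so the first Sunday is February 7 and the third is February 21.
1 October 2027 is a Friday, so the first Sunday is October 3 and the fourth is October 24.
Daylight saving runs 21 February – 24 October; March 21, 2027 is inside that window, so Rasos is at UTC−07:00.
23:45 Rasos + 7h = 06:45 UTC (rolling into the next day, 22 March 2027).
1 October 2026 is a Thursday, so the first Saturday is October 3 and the third is October 17.
1 March 2027 is a Monday, so the first Sunday is March 7 and the third is March 21.
At the standard offset (UTC+01:00), 06:45 UTC + 1h = 07:45 Orove standard time.
The standard-time date in Orove, March 22, 2027, is outside the daylight-saving period (17 October 2026 – 21 March 2027), so Orove is on standard time, UTC+01:00.
06:45 UTC + 1h = 07:45 Orove.

07:45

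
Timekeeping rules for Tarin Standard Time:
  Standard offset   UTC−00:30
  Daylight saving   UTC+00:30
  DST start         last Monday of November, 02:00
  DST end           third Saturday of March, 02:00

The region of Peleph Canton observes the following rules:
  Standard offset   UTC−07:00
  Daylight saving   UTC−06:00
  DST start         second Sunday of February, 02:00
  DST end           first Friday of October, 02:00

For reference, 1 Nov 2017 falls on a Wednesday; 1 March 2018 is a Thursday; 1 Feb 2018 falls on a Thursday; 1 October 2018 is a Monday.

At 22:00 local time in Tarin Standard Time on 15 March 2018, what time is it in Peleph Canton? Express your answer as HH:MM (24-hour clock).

1 November 2017 is a Wednesday, so Mondays fall on 6, 13, 20, 27; the last is November 27.
1 March 2018 is a Thursday, so the first Saturday is March 3 and the third is March 17.
Daylight saving runs 27 November 2017 – 17 March 2018; 15 March 2018 is inside that window, so Tarin Standard Time is at UTC+00:30.
22:00 Tarin Standard Time − 0h30m = 21:30 UTC.
1 February 2018 is a Thursday, so the first Sunday is February 4 and the second is February 11.
1 October 2018 is a Monday, so the first Friday is October 5.
At the standard offset (UTC−07:00), 21:30 UTC − 7h = 14:30 Peleph Canton standard time.
The standard-time date in Peleph Canton, 15 March 2018, falls between 11 February and 5 October, so daylight saving is in effect and Peleph Canton is at UTC−06:00.
21:30 UTC − 6h = 15:30 Peleph Canton.

15:30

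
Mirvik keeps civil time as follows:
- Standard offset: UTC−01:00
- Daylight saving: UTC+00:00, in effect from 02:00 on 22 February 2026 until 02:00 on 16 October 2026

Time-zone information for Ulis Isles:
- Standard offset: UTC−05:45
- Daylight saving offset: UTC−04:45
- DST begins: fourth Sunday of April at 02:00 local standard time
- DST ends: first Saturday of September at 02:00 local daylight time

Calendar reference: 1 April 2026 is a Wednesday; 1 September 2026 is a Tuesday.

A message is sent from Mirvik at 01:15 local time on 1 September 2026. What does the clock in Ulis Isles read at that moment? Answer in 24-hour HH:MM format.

Daylight saving runs 22 February – 16 October; 1 September 2026 is inside that window, so Mirvik is at UTC+00:00.
01:15 Mirvik − 0h = 01:15 UTC.
1 April 2026 is a Wednesday, so the first Sunday is April 5 and the fourth is April 26.
1 September 2026 is a Tuesday, so the first Saturday is September 5.
At the standard offset (UTC−05:45), 01:15 UTC − 5h45m = 19:30 Ulis Isles standard time (rolling into the previous day, 31 August 2026).
The standard-time date in Ulis Isles, 31 August 2026, falls between 26 April and 5 September, so daylight saving is in effect and Ulis Isles is at UTC−04:45.
01:15 UTC − 4h45m = 20:30 Ulis Isles (rolling into the previous day, 31 August 2026).

20:30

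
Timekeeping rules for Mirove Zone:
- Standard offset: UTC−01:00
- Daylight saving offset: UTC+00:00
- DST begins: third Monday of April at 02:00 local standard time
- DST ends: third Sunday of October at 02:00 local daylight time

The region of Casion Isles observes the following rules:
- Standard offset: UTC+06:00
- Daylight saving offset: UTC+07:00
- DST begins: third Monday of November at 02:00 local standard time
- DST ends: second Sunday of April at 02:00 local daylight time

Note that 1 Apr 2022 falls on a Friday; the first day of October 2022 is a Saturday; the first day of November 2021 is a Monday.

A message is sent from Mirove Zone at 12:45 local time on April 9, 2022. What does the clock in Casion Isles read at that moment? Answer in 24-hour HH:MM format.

20:45

1 April 2022 is a Friday, so the first Monday is April 4 and the third is April 18.
1 October 2022 is a Saturday, so the first Sunday is October 2 and the third is October 16.
Daylight saving runs 18 April – 16 October; April 9, 2022 is outside that window, so Mirove Zone is on standard time at UTC−01:00.
12:45 Mirove Zone + 1h = 13:45 UTC.
1 November 2021 is a Monday, so the first Monday is November 1 and the third is November 15.
1 April 2022 is a Friday, so the first Sunday is April 3 and the second is April 10.
At the standard offset (UTC+06:00), 13:45 UTC + 6h = 19:45 Casion Isles standard time.
The standard-time date in Casion Isles, April 9, 2022, falls between 15 November 2021 and 10 April 2022, so daylight saving is in effect and Casion Isles is at UTC+07:00.
13:45 UTC + 7h = 20:45 Casion Isles.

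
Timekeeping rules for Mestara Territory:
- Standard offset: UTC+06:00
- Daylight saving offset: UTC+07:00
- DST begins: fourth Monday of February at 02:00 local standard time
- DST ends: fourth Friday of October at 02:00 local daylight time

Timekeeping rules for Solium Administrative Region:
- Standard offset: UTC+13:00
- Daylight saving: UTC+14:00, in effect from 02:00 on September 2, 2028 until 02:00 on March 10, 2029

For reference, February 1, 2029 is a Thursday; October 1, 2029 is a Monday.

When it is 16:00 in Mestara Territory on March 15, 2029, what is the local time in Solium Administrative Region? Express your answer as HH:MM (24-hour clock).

1 February 2029 is a Thursday, so the first Monday is February 5 and the fourth is February 26.
1 October 2029 is a Monday, so the first Friday is October 5 and the fourth is October 26.
Daylight saving runs 26 February – 26 October; March 15, 2029 is inside that window, so Mestara Territory is at UTC+07:00.
16:00 Mestara Territory − 7h = 09:00 UTC.
At the standard offset (UTC+13:00), 09:00 UTC + 13h = 22:00 Solium Administrative Region standard time.
The standard-time date in Solium Administrative Region, March 15, 2029, does not fall between 2 September 2028 and 10 March 2029, so daylight saving is not in effect and Solium Administrative Region is at UTC+13:00.
09:00 UTC + 13h = 22:00 Solium Administrative Region.

22:00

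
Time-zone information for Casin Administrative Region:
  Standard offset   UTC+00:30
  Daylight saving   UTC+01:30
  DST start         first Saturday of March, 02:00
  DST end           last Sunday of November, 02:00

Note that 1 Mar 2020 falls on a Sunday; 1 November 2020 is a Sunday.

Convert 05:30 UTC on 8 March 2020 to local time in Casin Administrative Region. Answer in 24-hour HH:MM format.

07:00

1 March 2020 is a Sunday, so the first Saturday is March 7.
1 November 2020 is a Sunday, so Sundays fall on 1, 8, 15, 22, 29; the last is November 29.
At the standard offset (UTC+00:30), 05:30 UTC + 0h30m = 06:00 Casin Administrative Region standard time.
The standard-time date in Casin Administrative Region, 8 March 2020, falls between 7 March and 29 November, so daylight saving is in effect and Casin Administrative Region is at UTC+01:30.
05:30 UTC + 1h30m = 07:00 local.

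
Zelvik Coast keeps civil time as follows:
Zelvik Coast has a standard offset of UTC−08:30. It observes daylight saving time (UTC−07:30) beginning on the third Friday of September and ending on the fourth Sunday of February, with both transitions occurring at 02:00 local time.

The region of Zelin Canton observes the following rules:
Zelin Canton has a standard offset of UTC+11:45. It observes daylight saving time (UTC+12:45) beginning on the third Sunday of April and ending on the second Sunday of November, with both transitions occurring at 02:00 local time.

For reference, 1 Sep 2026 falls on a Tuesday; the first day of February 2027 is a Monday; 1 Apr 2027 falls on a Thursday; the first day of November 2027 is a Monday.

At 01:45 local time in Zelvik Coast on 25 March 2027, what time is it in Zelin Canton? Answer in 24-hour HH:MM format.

1 September 2026 is a Tuesday, so the first Friday is September 4 and the third is September 18.
1 February 2027 is a Monday, so the first Sunday is February 7 and the fourth is February 28.
25 March 2027 does not fall between 18 September 2026 and 28 February 2027, so daylight saving is not in effect and Zelvik Coast is at UTC−08:30.
01:45 Zelvik Coast + 8h30m = 10:15 UTC.
1 April 2027 is a Thursday, so the first Sunday is April 4 and the third is April 18.
1 November 2027 is a Monday, so the first Sunday is November 7 and the second is November 14.
At the standard offset (UTC+11:45), 10:15 UTC + 11h45m = 22:00 Zelin Canton standard time.
Daylight saving runs 18 April – 14 November; the standard-time date in Zelin Canton, 25 March 2027, is outside that window, so Zelin Canton is on standard time at UTC+11:45.
10:15 UTC + 11h45m = 22:00 Zelin Canton.

22:00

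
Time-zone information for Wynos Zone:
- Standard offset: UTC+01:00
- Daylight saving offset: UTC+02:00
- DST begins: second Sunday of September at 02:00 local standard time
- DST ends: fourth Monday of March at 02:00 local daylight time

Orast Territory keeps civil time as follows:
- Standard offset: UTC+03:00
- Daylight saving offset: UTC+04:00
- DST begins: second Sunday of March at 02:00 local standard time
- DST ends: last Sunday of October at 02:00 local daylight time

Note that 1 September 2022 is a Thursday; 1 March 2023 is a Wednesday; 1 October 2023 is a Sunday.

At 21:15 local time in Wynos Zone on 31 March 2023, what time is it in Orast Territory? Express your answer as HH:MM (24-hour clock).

1 September 2022 is a Thursday, so the first Sunday is September 4 and the second is September 11.
1 March 2023 is a Wednesday, so the first Monday is March 6 and the fourth is March 27.
31 March 2023 does not fall between 11 September 2022 and 27 March 2023, so daylight saving is not in effect and Wynos Zone is at UTC+01:00.
21:15 Wynos Zone − 1h = 20:15 UTC.
1 March 2023 is a Wednesday, so the first Sunday is March 5 and the second is March 12.
1 October 2023 is a Sunday, so Sundays fall on 1, 8, 15, 22, 29; the last is October 29.
At the standard offset (UTC+03:00), 20:15 UTC + 3h = 23:15 Orast Territory standard time.
Daylight saving runs 12 March – 29 October; the standard-time date in Orast Territory, 31 March 2023, is inside that window, so Orast Territory is at UTC+04:00.
20:15 UTC + 4h = 00:15 Orast Territory (rolling into the next day, 1 April 2023).

00:15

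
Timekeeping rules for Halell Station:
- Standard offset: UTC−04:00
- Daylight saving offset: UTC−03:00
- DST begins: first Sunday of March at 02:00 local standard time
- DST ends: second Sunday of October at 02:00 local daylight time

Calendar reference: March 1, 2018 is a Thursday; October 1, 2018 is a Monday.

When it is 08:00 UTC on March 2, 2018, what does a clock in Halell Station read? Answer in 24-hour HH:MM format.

1 March 2018 is a Thursday, so the first Sunday is March 4.
1 October 2018 is a Monday, so the first Sunday is October 7 and the second is October 14.
At the standard offset (UTC−04:00), 08:00 UTC − 4h = 04:00 Halell Station standard time.
The standard-time date in Halell Station, March 2, 2018, is outside the daylight-saving period (4 March – 14 October), so Halell Station is on standard time, UTC−04:00.
08:00 UTC − 4h = 04:00 local.

04:00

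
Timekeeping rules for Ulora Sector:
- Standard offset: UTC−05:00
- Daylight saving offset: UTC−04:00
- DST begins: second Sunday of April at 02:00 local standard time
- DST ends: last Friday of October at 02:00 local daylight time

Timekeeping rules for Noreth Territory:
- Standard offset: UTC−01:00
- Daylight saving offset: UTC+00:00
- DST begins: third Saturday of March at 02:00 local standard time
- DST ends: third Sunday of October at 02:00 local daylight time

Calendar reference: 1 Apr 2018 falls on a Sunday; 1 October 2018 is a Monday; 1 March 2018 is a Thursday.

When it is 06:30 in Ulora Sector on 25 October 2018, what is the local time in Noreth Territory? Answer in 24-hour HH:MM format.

1 April 2018 is a Sunday, so the first Sunday is April 1 and the second is April 8.
1 October 2018 is a Monday, so Fridays fall on 5, 12, 19, 26; the last is October 26.
25 October 2018 lies within the daylight-saving period (8 April – 26 October), so Ulora Sector is on daylight time, UTC−04:00.
06:30 Ulora Sector + 4h = 10:30 UTC.
1 March 2018 is a Thursday, so the first Saturday is March 3 and the third is March 17.
1 October 2018 is a Monday, so the first Sunday is October 7 and the third is October 21.
At the standard offset (UTC−01:00), 10:30 UTC − 1h = 09:30 Noreth Territory standard time.
Daylight saving runs 17 March – 21 October; the standard-time date in Noreth Territory, 25 October 2018, is outside that window, so Noreth Territory is on standard time at UTC−01:00.
10:30 UTC − 1h = 09:30 Noreth Territory.

09:30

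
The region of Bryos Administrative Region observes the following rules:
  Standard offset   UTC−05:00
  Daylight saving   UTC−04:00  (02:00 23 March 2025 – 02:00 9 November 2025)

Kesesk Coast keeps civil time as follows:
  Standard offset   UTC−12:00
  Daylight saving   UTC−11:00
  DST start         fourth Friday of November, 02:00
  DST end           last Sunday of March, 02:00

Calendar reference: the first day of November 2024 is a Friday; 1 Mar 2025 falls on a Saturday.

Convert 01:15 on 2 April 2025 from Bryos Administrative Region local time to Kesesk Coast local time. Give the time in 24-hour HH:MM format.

17:15

2 April 2025 falls between 23 March and 9 November, so daylight saving is in effect and Bryos Administrative Region is at UTC−04:00.
01:15 Bryos Administrative Region + 4h = 05:15 UTC.
1 November 2024 is a Friday, so the first Friday is November 1 and the fourth is November 22.
1 March 2025 is a Saturday, so Sundays fall on 2, 9, 16, 23, 30; the last is March 30.
At the standard offset (UTC−12:00), 05:15 UTC − 12h = 17:15 Kesesk Coast standard time (rolling into the previous day, 1 April 2025).
The standard-time date in Kesesk Coast, 1 April 2025, does not fall between 22 November 2024 and 30 March 2025, so daylight saving is not in effect and Kesesk Coast is at UTC−12:00.
05:15 UTC − 12h = 17:15 Kesesk Coast (rolling into the previous day, 1 April 2025).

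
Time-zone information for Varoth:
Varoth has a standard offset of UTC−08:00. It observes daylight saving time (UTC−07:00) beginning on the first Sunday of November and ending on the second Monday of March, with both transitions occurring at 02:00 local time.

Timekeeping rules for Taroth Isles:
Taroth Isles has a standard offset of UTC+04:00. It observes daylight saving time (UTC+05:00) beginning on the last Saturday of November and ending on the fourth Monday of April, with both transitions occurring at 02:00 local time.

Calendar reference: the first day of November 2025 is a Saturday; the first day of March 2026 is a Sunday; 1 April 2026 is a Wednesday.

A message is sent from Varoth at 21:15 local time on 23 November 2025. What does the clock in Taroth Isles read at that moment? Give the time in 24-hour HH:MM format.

08:15

1 November 2025 is a Saturday, so the first Sunday is November 2.
1 March 2026 is a Sunday, so the first Monday is March 2 and the second is March 9.
Daylight saving runs 2 November 2025 – 9 March 2026; 23 November 2025 is inside that window, so Varoth is at UTC−07:00.
21:15 Varoth + 7h = 04:15 UTC (rolling into the next day, 24 November 2025).
1 November 2025 is a Saturday, so Saturdays fall on 1, 8, 15, 22, 29; the last is November 29.
1 April 2026 is a Wednesday, so the first Monday is April 6 and the fourth is April 27.
At the standard offset (UTC+04:00), 04:15 UTC + 4h = 08:15 Taroth Isles standard time.
Daylight saving runs 29 November 2025 – 27 April 2026; the standard-time date in Taroth Isles, 24 November 2025, is outside that window, so Taroth Isles is on standard time at UTC+04:00.
04:15 UTC + 4h = 08:15 Taroth Isles.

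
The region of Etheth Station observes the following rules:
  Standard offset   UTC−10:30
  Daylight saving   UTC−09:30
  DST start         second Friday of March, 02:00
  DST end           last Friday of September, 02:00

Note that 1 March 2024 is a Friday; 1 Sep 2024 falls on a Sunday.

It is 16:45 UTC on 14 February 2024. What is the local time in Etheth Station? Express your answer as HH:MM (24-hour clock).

06:15

1 March 2024 is a Friday, so the first Friday is March 1 and the second is March 8.
1 September 2024 is a Sunday, so Fridays fall on 6, 13, 20, 27; the last is September 27.
At the standard offset (UTC−10:30), 16:45 UTC − 10h30m = 06:15 Etheth Station standard time.
Daylight saving runs 8 March – 27 September; the standard-time date in Etheth Station, 14 February 2024, is outside that window, so Etheth Station is on standard time at UTC−10:30.
16:45 UTC − 10h30m = 06:15 local.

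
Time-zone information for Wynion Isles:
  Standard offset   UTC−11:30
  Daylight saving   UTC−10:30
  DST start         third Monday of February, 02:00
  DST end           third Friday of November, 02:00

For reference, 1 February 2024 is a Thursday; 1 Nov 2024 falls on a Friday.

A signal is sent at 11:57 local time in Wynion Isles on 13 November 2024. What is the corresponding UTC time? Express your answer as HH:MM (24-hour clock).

22:27

1 February 2024 is a Thursday, so the first Monday is February 5 and the third is February 19.
1 November 2024 is a Friday, so the first Friday is November 1 and the third is November 15.
13 November 2024 lies within the daylight-saving period (19 February – 15 November), so Wynion Isles is on daylight time, UTC−10:30.
11:57 local + 10h30m = 22:27 UTC.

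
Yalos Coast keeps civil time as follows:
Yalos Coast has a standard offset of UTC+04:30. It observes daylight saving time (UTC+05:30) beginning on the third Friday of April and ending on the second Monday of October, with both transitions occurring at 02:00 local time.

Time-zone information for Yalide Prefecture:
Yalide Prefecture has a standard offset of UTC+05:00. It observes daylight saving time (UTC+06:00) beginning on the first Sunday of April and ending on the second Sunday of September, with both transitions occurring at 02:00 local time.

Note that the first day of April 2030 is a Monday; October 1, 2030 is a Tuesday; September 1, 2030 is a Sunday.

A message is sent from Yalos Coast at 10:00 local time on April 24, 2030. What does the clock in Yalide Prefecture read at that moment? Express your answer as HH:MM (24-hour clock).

10:30

1 April 2030 is a Monday, so the first Friday is April 5 and the third is April 19.
1 October 2030 is a Tuesday, so the first Monday is October 7 and the second is October 14.
April 24, 2030 lies within the daylight-saving period (19 April – 14 October), so Yalos Coast is on daylight time, UTC+05:30.
10:00 Yalos Coast − 5h30m = 04:30 UTC.
1 April 2030 is a Monday, so the first Sunday is April 7.
1 September 2030 is a Sunday, so the first Sunday is September 1 and the second is September 8.
At the standard offset (UTC+05:00), 04:30 UTC + 5h = 09:30 Yalide Prefecture standard time.
The standard-time date in Yalide Prefecture, April 24, 2030, falls between 7 April and 8 September, so daylight saving is in effect and Yalide Prefecture is at UTC+06:00.
04:30 UTC + 6h = 10:30 Yalide Prefecture.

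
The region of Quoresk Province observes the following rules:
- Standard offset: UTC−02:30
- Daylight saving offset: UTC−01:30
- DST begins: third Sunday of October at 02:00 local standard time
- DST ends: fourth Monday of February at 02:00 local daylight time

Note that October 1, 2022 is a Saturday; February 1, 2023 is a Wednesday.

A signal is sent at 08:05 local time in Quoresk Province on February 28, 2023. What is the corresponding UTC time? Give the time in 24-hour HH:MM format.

1 October 2022 is a Saturday, so the first Sunday is October 2 and the third is October 16.
1 February 2023 is a Wednesday, so the first Monday is February 6 and the fourth is February 27.
Daylight saving runs 16 October 2022 – 27 February 2023; February 28, 2023 is outside that window, so Quoresk Province is on standard time at UTC−02:30.
08:05 local + 2h30m = 10:35 UTC.

10:35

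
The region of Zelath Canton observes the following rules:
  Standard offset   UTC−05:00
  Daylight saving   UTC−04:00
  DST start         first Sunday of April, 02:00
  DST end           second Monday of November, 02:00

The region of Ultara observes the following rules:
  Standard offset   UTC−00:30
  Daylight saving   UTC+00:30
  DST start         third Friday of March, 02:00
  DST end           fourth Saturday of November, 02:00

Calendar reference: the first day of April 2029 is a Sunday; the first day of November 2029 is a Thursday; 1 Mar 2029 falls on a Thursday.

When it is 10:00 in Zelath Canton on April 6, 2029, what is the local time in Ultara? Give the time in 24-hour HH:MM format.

1 April 2029 is a Sunday, so the first Sunday is April 1.
1 November 2029 is a Thursday, so the first Monday is November 5 and the second is November 12.
April 6, 2029 lies within the daylight-saving period (1 April – 12 November), so Zelath Canton is on daylight time, UTC−04:00.
10:00 Zelath Canton + 4h = 14:00 UTC.
1 March 2029 is a Thursday, so the first Friday is March 2 and the third is March 16.
1 November 2029 is a Thursday, so the first Saturday is November 3 and the fourth is November 24.
At the standard offset (UTC−00:30), 14:00 UTC − 0h30m = 13:30 Ultara standard time.
The standard-time date in Ultara, April 6, 2029, lies within the daylight-saving period (16 March – 24 November), so Ultara is on daylight time, UTC+00:30.
14:00 UTC + 0h30m = 14:30 Ultara.

14:30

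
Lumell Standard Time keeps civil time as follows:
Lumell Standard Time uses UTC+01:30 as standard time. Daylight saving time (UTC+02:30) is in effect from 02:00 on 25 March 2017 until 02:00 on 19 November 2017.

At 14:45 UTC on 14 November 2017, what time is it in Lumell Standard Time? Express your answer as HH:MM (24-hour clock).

At the standard offset (UTC+01:30), 14:45 UTC + 1h30m = 16:15 Lumell Standard Time standard time.
Daylight saving runs 25 March – 19 November; the standard-time date in Lumell Standard Time, 14 November 2017, is inside that window, so Lumell Standard Time is at UTC+02:30.
14:45 UTC + 2h30m = 17:15 local.

17:15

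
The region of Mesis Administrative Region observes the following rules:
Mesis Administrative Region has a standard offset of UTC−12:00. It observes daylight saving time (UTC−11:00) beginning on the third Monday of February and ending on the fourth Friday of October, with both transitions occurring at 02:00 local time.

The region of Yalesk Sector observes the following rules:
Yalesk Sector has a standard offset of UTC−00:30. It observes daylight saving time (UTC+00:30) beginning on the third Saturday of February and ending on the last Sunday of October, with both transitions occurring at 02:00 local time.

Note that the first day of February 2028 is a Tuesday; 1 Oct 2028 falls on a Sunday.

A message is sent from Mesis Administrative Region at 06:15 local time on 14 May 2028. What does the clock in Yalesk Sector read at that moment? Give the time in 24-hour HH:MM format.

1 February 2028 is a Tuesday, so the first Monday is February 7 and the third is February 21.
1 October 2028 is a Sunday, so the first Friday is October 6 and the fourth is October 27.
Daylight saving runs 21 February – 27 October; 14 May 2028 is inside that window, so Mesis Administrative Region is at UTC−11:00.
06:15 Mesis Administrative Region + 11h = 17:15 UTC.
1 February 2028 is a Tuesday, so the first Saturday is February 5 and the third is February 19.
1 October 2028 is a Sunday, so Sundays fall on 1, 8, 15, 22, 29; the last is October 29.
At the standard offset (UTC−00:30), 17:15 UTC − 0h30m = 16:45 Yalesk Sector standard time.
Daylight saving runs 19 February – 29 October; the standard-time date in Yalesk Sector, 14 May 2028, is inside that window, so Yalesk Sector is at UTC+00:30.
17:15 UTC + 0h30m = 17:45 Yalesk Sector.

17:45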